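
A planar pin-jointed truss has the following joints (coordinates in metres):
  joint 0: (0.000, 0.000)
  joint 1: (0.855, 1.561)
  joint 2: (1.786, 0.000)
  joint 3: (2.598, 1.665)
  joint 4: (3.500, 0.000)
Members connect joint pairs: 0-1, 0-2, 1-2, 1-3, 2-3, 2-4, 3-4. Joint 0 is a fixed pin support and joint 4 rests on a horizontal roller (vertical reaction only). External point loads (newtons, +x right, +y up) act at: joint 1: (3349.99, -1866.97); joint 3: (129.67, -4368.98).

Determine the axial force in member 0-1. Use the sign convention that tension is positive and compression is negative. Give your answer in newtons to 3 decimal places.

N=5 nodes, M=7 members, R=3 reactions → 2N=10, M+R=10
member 0 (0-1): L=1.7798, (cx,cy)=(0.4804,0.8771)
member 1 (0-2): L=1.7860, (cx,cy)=(1.0000,0.0000)
member 2 (1-2): L=1.8175, (cx,cy)=(0.5122,-0.8588)
member 3 (1-3): L=1.7461, (cx,cy)=(0.9982,0.0596)
member 4 (2-3): L=1.8524, (cx,cy)=(0.4383,0.8988)
member 5 (2-4): L=1.7140, (cx,cy)=(1.0000,0.0000)
member 6 (3-4): L=1.8936, (cx,cy)=(0.4763,-0.8793)
solve A·x = −loads:
  F[0-1] = -1118.5855 N (compression)
  F[0-2] = +4017.0136 N (tension)
  F[1-2] = -1256.8454 N (compression)
  F[1-3] = -3249.3202 N (compression)
  F[2-3] = +1200.9666 N (tension)
  F[2-4] = +2846.7916 N (tension)
  F[3-4] = -5976.4588 N (compression)
  Rx@0 = -3479.6600 N
  Ry@0 = +981.0630 N
  Ry@4 = +5254.8870 N

-1118.586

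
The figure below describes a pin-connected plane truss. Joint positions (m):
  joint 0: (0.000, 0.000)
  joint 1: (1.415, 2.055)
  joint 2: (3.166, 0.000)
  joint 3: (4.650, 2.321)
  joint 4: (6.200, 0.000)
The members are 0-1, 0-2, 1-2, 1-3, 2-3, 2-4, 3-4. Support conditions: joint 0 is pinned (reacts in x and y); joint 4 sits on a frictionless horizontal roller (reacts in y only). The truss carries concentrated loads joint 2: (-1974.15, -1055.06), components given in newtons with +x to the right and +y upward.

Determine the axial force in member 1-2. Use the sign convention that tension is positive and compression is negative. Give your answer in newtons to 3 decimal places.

N=5 nodes, M=7 members, R=3 reactions → 2N=10, M+R=10
member 0 (0-1): L=2.4950, (cx,cy)=(0.5671,0.8236)
member 1 (0-2): L=3.1660, (cx,cy)=(1.0000,0.0000)
member 2 (1-2): L=2.6998, (cx,cy)=(0.6486,-0.7612)
member 3 (1-3): L=3.2459, (cx,cy)=(0.9966,0.0819)
member 4 (2-3): L=2.7549, (cx,cy)=(0.5387,0.8425)
member 5 (2-4): L=3.0340, (cx,cy)=(1.0000,0.0000)
member 6 (3-4): L=2.7910, (cx,cy)=(0.5554,-0.8316)
solve A·x = −loads:
  F[0-1] = -626.8558 N (compression)
  F[0-2] = -1618.6450 N (compression)
  F[1-2] = +598.0023 N (tension)
  F[1-3] = -745.8551 N (compression)
  F[2-3] = +712.0205 N (tension)
  F[2-4] = +359.7932 N (tension)
  F[3-4] = -647.8540 N (compression)
  Rx@0 = +1974.1500 N
  Ry@0 = +516.2987 N
  Ry@4 = +538.7613 N

598.002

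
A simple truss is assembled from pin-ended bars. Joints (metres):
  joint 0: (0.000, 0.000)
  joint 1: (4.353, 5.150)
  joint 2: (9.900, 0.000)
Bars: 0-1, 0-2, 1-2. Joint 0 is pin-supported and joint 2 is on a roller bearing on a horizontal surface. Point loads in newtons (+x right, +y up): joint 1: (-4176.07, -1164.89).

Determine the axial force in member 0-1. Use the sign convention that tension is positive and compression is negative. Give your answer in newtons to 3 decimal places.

-3699.074

N=3 nodes, M=3 members, R=3 reactions → 2N=6, M+R=6
member 0 (0-1): L=6.7432, (cx,cy)=(0.6455,0.7637)
member 1 (0-2): L=9.9000, (cx,cy)=(1.0000,0.0000)
member 2 (1-2): L=7.5691, (cx,cy)=(0.7328,-0.6804)
solve A·x = −loads:
  F[0-1] = -3699.0743 N (compression)
  F[0-2] = -1788.1820 N (compression)
  F[1-2] = +2440.0541 N (tension)
  Rx@0 = +4176.0700 N
  Ry@0 = +2825.0914 N
  Ry@2 = -1660.2014 N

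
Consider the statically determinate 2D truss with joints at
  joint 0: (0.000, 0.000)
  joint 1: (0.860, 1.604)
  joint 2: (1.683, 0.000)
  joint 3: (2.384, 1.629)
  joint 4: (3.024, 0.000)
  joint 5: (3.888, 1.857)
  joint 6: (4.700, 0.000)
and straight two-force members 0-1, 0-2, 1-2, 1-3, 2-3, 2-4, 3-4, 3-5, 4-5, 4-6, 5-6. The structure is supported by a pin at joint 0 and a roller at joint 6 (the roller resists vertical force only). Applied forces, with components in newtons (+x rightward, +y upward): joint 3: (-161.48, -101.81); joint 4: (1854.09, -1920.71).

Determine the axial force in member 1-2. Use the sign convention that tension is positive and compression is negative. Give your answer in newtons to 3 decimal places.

N=7 nodes, M=11 members, R=3 reactions → 2N=14, M+R=14
member 0 (0-1): L=1.8200, (cx,cy)=(0.4725,0.8813)
member 1 (0-2): L=1.6830, (cx,cy)=(1.0000,0.0000)
member 2 (1-2): L=1.8028, (cx,cy)=(0.4565,-0.8897)
member 3 (1-3): L=1.5242, (cx,cy)=(0.9999,0.0164)
member 4 (2-3): L=1.7734, (cx,cy)=(0.3953,0.9186)
member 5 (2-4): L=1.3410, (cx,cy)=(1.0000,0.0000)
member 6 (3-4): L=1.7502, (cx,cy)=(0.3657,-0.9307)
member 7 (3-5): L=1.5212, (cx,cy)=(0.9887,0.1499)
member 8 (4-5): L=2.0482, (cx,cy)=(0.4218,0.9067)
member 9 (4-6): L=1.6760, (cx,cy)=(1.0000,0.0000)
member 10 (5-6): L=2.0268, (cx,cy)=(0.4006,-0.9162)
solve A·x = −loads:
  F[0-1] = -897.5819 N (compression)
  F[0-2] = +2116.7411 N (tension)
  F[1-2] = +873.9293 N (tension)
  F[1-3] = -823.1976 N (compression)
  F[2-3] = -846.4892 N (compression)
  F[2-4] = +2850.2971 N (tension)
  F[3-4] = +545.7663 N (tension)
  F[3-5] = -1209.4397 N (compression)
  F[4-5] = +1558.1662 N (tension)
  F[4-6] = +538.4763 N (tension)
  F[5-6] = -1344.0483 N (compression)
  Rx@0 = -1692.6100 N
  Ry@0 = +791.0538 N
  Ry@6 = +1231.4662 N

873.929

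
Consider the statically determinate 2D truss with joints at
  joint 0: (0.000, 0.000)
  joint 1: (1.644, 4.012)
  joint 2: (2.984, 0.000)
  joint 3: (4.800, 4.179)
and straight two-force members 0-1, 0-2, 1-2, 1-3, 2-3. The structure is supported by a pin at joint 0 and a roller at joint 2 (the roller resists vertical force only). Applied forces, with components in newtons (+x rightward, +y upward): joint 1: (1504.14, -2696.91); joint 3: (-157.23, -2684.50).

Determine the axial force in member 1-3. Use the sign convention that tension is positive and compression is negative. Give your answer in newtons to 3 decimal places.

1034.530

N=4 nodes, M=5 members, R=3 reactions → 2N=8, M+R=8
member 0 (0-1): L=4.3358, (cx,cy)=(0.3792,0.9253)
member 1 (0-2): L=2.9840, (cx,cy)=(1.0000,0.0000)
member 2 (1-2): L=4.2299, (cx,cy)=(0.3168,-0.9485)
member 3 (1-3): L=3.1604, (cx,cy)=(0.9986,0.0528)
member 4 (2-3): L=4.5565, (cx,cy)=(0.3985,0.9171)
solve A·x = −loads:
  F[0-1] = +2404.3173 N (tension)
  F[0-2] = +435.2611 N (tension)
  F[1-2] = -5131.3160 N (compression)
  F[1-3] = +1034.5300 N (tension)
  F[2-3] = -2986.6165 N (compression)
  Rx@0 = -1346.9100 N
  Ry@0 = -2224.7782 N
  Ry@2 = +7606.1882 N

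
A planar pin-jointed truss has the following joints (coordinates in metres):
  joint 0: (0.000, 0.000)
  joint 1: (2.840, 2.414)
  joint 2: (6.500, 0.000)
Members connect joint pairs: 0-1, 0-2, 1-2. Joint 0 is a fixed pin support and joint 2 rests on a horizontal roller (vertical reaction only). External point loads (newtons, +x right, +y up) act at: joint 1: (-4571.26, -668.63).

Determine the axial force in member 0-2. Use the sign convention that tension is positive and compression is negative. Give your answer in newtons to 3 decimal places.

N=3 nodes, M=3 members, R=3 reactions → 2N=6, M+R=6
member 0 (0-1): L=3.7273, (cx,cy)=(0.7619,0.6476)
member 1 (0-2): L=6.5000, (cx,cy)=(1.0000,0.0000)
member 2 (1-2): L=4.3844, (cx,cy)=(0.8348,-0.5506)
solve A·x = −loads:
  F[0-1] = -3202.6416 N (compression)
  F[0-2] = -2131.0415 N (compression)
  F[1-2] = +2552.8268 N (tension)
  Rx@0 = +4571.2600 N
  Ry@0 = +2074.1858 N
  Ry@2 = -1405.5558 N

-2131.041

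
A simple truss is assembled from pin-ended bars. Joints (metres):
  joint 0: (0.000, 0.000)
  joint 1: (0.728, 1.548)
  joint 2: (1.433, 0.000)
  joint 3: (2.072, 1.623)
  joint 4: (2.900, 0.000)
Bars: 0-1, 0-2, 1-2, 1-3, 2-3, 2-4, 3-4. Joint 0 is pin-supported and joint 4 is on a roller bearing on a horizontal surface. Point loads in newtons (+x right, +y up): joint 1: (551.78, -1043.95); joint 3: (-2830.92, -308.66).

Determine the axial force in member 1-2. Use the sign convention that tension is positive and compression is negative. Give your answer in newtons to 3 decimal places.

1102.013

N=5 nodes, M=7 members, R=3 reactions → 2N=10, M+R=10
member 0 (0-1): L=1.7106, (cx,cy)=(0.4256,0.9049)
member 1 (0-2): L=1.4330, (cx,cy)=(1.0000,0.0000)
member 2 (1-2): L=1.7010, (cx,cy)=(0.4145,-0.9101)
member 3 (1-3): L=1.3461, (cx,cy)=(0.9984,0.0557)
member 4 (2-3): L=1.7443, (cx,cy)=(0.3663,0.9305)
member 5 (2-4): L=1.4670, (cx,cy)=(1.0000,0.0000)
member 6 (3-4): L=1.8220, (cx,cy)=(0.4544,-0.8908)
solve A·x = −loads:
  F[0-1] = -2386.7324 N (compression)
  F[0-2] = -1263.4140 N (compression)
  F[1-2] = +1102.0127 N (tension)
  F[1-3] = -2027.4035 N (compression)
  F[2-3] = -1077.8339 N (compression)
  F[2-4] = -411.8078 N (compression)
  F[3-4] = +906.1801 N (tension)
  Rx@0 = +2279.1400 N
  Ry@0 = +2159.8130 N
  Ry@4 = -807.2030 N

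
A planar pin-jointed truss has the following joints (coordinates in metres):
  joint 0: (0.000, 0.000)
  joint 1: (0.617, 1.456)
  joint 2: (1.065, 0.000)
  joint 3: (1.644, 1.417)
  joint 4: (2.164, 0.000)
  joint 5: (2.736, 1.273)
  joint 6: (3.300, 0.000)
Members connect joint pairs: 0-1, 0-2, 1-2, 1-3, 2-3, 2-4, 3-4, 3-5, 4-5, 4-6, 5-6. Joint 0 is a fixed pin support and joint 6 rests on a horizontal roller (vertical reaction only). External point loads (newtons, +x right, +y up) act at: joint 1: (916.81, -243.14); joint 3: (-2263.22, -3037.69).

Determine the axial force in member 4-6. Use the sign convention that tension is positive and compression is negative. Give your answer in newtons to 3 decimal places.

439.272

N=7 nodes, M=11 members, R=3 reactions → 2N=14, M+R=14
member 0 (0-1): L=1.5813, (cx,cy)=(0.3902,0.9207)
member 1 (0-2): L=1.0650, (cx,cy)=(1.0000,0.0000)
member 2 (1-2): L=1.5234, (cx,cy)=(0.2941,-0.9558)
member 3 (1-3): L=1.0277, (cx,cy)=(0.9993,-0.0379)
member 4 (2-3): L=1.5307, (cx,cy)=(0.3783,0.9257)
member 5 (2-4): L=1.0990, (cx,cy)=(1.0000,0.0000)
member 6 (3-4): L=1.5094, (cx,cy)=(0.3445,-0.9388)
member 7 (3-5): L=1.1015, (cx,cy)=(0.9914,-0.1307)
member 8 (4-5): L=1.3956, (cx,cy)=(0.4099,0.9121)
member 9 (4-6): L=1.1360, (cx,cy)=(1.0000,0.0000)
member 10 (5-6): L=1.3923, (cx,cy)=(0.4051,-0.9143)
solve A·x = −loads:
  F[0-1] = -2486.4273 N (compression)
  F[0-2] = -376.2650 N (compression)
  F[1-2] = +2242.0548 N (tension)
  F[1-3] = -2548.1469 N (compression)
  F[2-3] = -2314.8990 N (compression)
  F[2-4] = +1158.7050 N (tension)
  F[3-4] = -938.7995 N (compression)
  F[3-5] = -842.5125 N (compression)
  F[4-5] = +966.2119 N (tension)
  F[4-6] = +439.2716 N (tension)
  F[5-6] = -1084.4285 N (compression)
  Rx@0 = +1346.4100 N
  Ry@0 = +2289.3535 N
  Ry@6 = +991.4765 N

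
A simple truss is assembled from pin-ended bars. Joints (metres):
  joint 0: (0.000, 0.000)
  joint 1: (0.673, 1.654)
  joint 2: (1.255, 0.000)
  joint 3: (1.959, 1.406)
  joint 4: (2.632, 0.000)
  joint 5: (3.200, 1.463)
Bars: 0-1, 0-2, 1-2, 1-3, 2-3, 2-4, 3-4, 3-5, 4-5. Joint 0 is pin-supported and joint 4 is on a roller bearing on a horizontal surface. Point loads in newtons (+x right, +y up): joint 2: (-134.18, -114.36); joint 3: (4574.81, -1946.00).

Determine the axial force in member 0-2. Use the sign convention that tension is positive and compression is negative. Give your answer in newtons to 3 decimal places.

N=6 nodes, M=9 members, R=3 reactions → 2N=12, M+R=12
member 0 (0-1): L=1.7857, (cx,cy)=(0.3769,0.9263)
member 1 (0-2): L=1.2550, (cx,cy)=(1.0000,0.0000)
member 2 (1-2): L=1.7534, (cx,cy)=(0.3319,-0.9433)
member 3 (1-3): L=1.3097, (cx,cy)=(0.9819,-0.1894)
member 4 (2-3): L=1.5724, (cx,cy)=(0.4477,0.8942)
member 5 (2-4): L=1.3770, (cx,cy)=(1.0000,0.0000)
member 6 (3-4): L=1.5588, (cx,cy)=(0.4318,-0.9020)
member 7 (3-5): L=1.2423, (cx,cy)=(0.9989,0.0459)
member 8 (4-5): L=1.5694, (cx,cy)=(0.3619,0.9322)
solve A·x = −loads:
  F[0-1] = +2036.5985 N (tension)
  F[0-2] = +3673.0610 N (tension)
  F[1-2] = -2313.7166 N (compression)
  F[1-3] = +1563.8419 N (tension)
  F[2-3] = +2568.7457 N (tension)
  F[2-4] = +1889.1759 N (tension)
  F[3-4] = -4375.6187 N (compression)
  F[3-5] = -0.0000 N (tension)
  F[4-5] = +0.0000 N (tension)
  Rx@0 = -4440.6300 N
  Ry@0 = -1886.4176 N
  Ry@4 = +3946.7776 N

3673.061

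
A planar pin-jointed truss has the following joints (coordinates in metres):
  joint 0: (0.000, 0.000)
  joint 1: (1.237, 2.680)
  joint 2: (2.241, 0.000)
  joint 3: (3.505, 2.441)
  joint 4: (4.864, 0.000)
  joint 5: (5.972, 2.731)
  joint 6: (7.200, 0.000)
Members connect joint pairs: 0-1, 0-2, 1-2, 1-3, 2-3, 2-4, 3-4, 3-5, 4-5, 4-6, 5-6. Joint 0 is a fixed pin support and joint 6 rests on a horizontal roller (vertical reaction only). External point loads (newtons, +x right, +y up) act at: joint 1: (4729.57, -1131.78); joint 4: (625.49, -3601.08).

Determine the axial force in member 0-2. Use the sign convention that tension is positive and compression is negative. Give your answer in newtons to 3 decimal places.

5514.408

N=7 nodes, M=11 members, R=3 reactions → 2N=14, M+R=14
member 0 (0-1): L=2.9517, (cx,cy)=(0.4191,0.9079)
member 1 (0-2): L=2.2410, (cx,cy)=(1.0000,0.0000)
member 2 (1-2): L=2.8619, (cx,cy)=(0.3508,-0.9364)
member 3 (1-3): L=2.2806, (cx,cy)=(0.9945,-0.1048)
member 4 (2-3): L=2.7489, (cx,cy)=(0.4598,0.8880)
member 5 (2-4): L=2.6230, (cx,cy)=(1.0000,0.0000)
member 6 (3-4): L=2.7938, (cx,cy)=(0.4864,-0.8737)
member 7 (3-5): L=2.4840, (cx,cy)=(0.9932,0.1167)
member 8 (4-5): L=2.9472, (cx,cy)=(0.3759,0.9266)
member 9 (4-6): L=2.3360, (cx,cy)=(1.0000,0.0000)
member 10 (5-6): L=2.9944, (cx,cy)=(0.4101,-0.9120)
solve A·x = −loads:
  F[0-1] = -380.2340 N (compression)
  F[0-2] = +5514.4083 N (tension)
  F[1-2] = -301.6831 N (compression)
  F[1-3] = -4809.5669 N (compression)
  F[2-3] = +318.1384 N (tension)
  F[2-4] = +5262.2836 N (tension)
  F[3-4] = -1430.4556 N (compression)
  F[3-5] = -3968.1085 N (compression)
  F[4-5] = +5234.9277 N (tension)
  F[4-6] = +1972.9058 N (tension)
  F[5-6] = -4810.7822 N (compression)
  Rx@0 = -5355.0600 N
  Ry@0 = +345.2333 N
  Ry@6 = +4387.6267 N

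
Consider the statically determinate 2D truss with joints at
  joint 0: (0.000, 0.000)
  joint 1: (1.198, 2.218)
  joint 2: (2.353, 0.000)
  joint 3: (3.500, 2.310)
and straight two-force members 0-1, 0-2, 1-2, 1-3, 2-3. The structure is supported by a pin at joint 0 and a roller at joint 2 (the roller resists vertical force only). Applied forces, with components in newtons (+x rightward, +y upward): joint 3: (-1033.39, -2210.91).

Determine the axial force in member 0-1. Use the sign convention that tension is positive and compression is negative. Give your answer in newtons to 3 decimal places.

71.865

N=4 nodes, M=5 members, R=3 reactions → 2N=8, M+R=8
member 0 (0-1): L=2.5209, (cx,cy)=(0.4752,0.8799)
member 1 (0-2): L=2.3530, (cx,cy)=(1.0000,0.0000)
member 2 (1-2): L=2.5007, (cx,cy)=(0.4619,-0.8869)
member 3 (1-3): L=2.3038, (cx,cy)=(0.9992,0.0399)
member 4 (2-3): L=2.5791, (cx,cy)=(0.4447,0.8957)
solve A·x = −loads:
  F[0-1] = +71.8651 N (tension)
  F[0-2] = -1067.5428 N (compression)
  F[1-2] = -68.3297 N (compression)
  F[1-3] = +65.7646 N (tension)
  F[2-3] = -2471.3899 N (compression)
  Rx@0 = +1033.3900 N
  Ry@0 = -63.2311 N
  Ry@2 = +2274.1411 N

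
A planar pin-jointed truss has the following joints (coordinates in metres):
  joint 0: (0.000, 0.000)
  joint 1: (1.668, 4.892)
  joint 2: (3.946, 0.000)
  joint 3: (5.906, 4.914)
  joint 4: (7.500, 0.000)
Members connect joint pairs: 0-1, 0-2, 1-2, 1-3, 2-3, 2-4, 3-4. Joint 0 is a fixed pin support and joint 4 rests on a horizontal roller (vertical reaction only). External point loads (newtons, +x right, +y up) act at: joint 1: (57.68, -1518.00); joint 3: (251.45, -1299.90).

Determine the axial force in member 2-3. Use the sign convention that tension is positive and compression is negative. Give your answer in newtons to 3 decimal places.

N=5 nodes, M=7 members, R=3 reactions → 2N=10, M+R=10
member 0 (0-1): L=5.1685, (cx,cy)=(0.3227,0.9465)
member 1 (0-2): L=3.9460, (cx,cy)=(1.0000,0.0000)
member 2 (1-2): L=5.3964, (cx,cy)=(0.4221,-0.9065)
member 3 (1-3): L=4.2381, (cx,cy)=(1.0000,0.0052)
member 4 (2-3): L=5.2905, (cx,cy)=(0.3705,0.9288)
member 5 (2-4): L=3.5540, (cx,cy)=(1.0000,0.0000)
member 6 (3-4): L=5.1661, (cx,cy)=(0.3086,-0.9512)
solve A·x = −loads:
  F[0-1] = -1325.2023 N (compression)
  F[0-2] = +736.8009 N (tension)
  F[1-2] = -292.9638 N (compression)
  F[1-3] = -361.6856 N (compression)
  F[2-3] = +285.9277 N (tension)
  F[2-4] = +507.2008 N (tension)
  F[3-4] = -1643.8095 N (compression)
  Rx@0 = -309.1300 N
  Ry@0 = +1254.2961 N
  Ry@4 = +1563.6039 N

285.928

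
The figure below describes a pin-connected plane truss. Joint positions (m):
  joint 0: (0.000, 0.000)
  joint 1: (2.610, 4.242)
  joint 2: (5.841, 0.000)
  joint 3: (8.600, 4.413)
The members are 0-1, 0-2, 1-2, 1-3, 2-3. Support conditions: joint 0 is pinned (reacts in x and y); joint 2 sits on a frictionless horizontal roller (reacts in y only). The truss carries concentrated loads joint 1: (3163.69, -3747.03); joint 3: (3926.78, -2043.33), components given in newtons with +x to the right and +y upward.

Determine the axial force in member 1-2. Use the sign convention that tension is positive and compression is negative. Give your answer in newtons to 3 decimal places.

-9745.309

N=4 nodes, M=5 members, R=3 reactions → 2N=8, M+R=8
member 0 (0-1): L=4.9806, (cx,cy)=(0.5240,0.8517)
member 1 (0-2): L=5.8410, (cx,cy)=(1.0000,0.0000)
member 2 (1-2): L=5.3323, (cx,cy)=(0.6059,-0.7955)
member 3 (1-3): L=5.9924, (cx,cy)=(0.9996,0.0285)
member 4 (2-3): L=5.2045, (cx,cy)=(0.5301,0.8479)
solve A·x = −loads:
  F[0-1] = +4880.6495 N (tension)
  F[0-2] = +4532.8622 N (tension)
  F[1-2] = -9745.3086 N (compression)
  F[1-3] = +5300.9983 N (tension)
  F[2-3] = -2588.2064 N (compression)
  Rx@0 = -7090.4700 N
  Ry@0 = -4156.8476 N
  Ry@2 = +9947.2076 N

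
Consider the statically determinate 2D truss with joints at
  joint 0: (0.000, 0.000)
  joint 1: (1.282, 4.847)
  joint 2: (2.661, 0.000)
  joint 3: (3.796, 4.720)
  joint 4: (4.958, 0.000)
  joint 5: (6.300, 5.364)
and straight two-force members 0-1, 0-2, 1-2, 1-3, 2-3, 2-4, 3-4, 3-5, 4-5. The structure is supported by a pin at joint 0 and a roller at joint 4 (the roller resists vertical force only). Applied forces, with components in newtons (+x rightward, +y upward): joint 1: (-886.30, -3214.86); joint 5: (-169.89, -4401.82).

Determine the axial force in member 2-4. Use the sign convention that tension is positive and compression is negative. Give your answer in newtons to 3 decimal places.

-988.946

N=6 nodes, M=9 members, R=3 reactions → 2N=12, M+R=12
member 0 (0-1): L=5.0137, (cx,cy)=(0.2557,0.9668)
member 1 (0-2): L=2.6610, (cx,cy)=(1.0000,0.0000)
member 2 (1-2): L=5.0394, (cx,cy)=(0.2736,-0.9618)
member 3 (1-3): L=2.5172, (cx,cy)=(0.9987,-0.0505)
member 4 (2-3): L=4.8545, (cx,cy)=(0.2338,0.9723)
member 5 (2-4): L=2.2970, (cx,cy)=(1.0000,0.0000)
member 6 (3-4): L=4.8609, (cx,cy)=(0.2390,-0.9710)
member 7 (3-5): L=2.5855, (cx,cy)=(0.9685,0.2491)
member 8 (4-5): L=5.5293, (cx,cy)=(0.2427,0.9701)
solve A·x = −loads:
  F[0-1] = -2319.4993 N (compression)
  F[0-2] = -463.0925 N (compression)
  F[1-2] = -1041.4294 N (compression)
  F[1-3] = +578.9231 N (tension)
  F[2-3] = +1030.2319 N (tension)
  F[2-4] = -988.9455 N (compression)
  F[3-4] = -737.8472 N (compression)
  F[3-5] = +1027.8320 N (tension)
  F[4-5] = -4801.3971 N (compression)
  Rx@0 = +1056.1900 N
  Ry@0 = +2242.3899 N
  Ry@4 = +5374.2901 N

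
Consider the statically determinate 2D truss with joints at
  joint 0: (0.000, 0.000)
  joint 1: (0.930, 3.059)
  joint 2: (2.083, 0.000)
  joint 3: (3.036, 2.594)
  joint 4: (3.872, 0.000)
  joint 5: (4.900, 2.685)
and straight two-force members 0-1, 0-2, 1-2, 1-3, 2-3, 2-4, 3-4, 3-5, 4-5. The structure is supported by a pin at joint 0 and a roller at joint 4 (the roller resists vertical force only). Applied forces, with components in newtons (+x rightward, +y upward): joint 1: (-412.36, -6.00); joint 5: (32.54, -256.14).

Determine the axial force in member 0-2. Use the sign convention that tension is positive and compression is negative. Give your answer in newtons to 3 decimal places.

-306.926

N=6 nodes, M=9 members, R=3 reactions → 2N=12, M+R=12
member 0 (0-1): L=3.1972, (cx,cy)=(0.2909,0.9568)
member 1 (0-2): L=2.0830, (cx,cy)=(1.0000,0.0000)
member 2 (1-2): L=3.2691, (cx,cy)=(0.3527,-0.9357)
member 3 (1-3): L=2.1567, (cx,cy)=(0.9765,-0.2156)
member 4 (2-3): L=2.7635, (cx,cy)=(0.3448,0.9387)
member 5 (2-4): L=1.7890, (cx,cy)=(1.0000,0.0000)
member 6 (3-4): L=2.7254, (cx,cy)=(0.3067,-0.9518)
member 7 (3-5): L=1.8662, (cx,cy)=(0.9988,0.0488)
member 8 (4-5): L=2.8751, (cx,cy)=(0.3576,0.9339)
solve A·x = −loads:
  F[0-1] = -250.6033 N (compression)
  F[0-2] = -306.9257 N (compression)
  F[1-2] = +185.1279 N (tension)
  F[1-3] = +280.7750 N (tension)
  F[2-3] = -184.5518 N (compression)
  F[2-4] = -177.9887 N (compression)
  F[3-4] = +252.4346 N (tension)
  F[3-5] = +133.2540 N (tension)
  F[4-5] = -281.2294 N (compression)
  Rx@0 = +379.8200 N
  Ry@0 = +239.7674 N
  Ry@4 = +22.3726 N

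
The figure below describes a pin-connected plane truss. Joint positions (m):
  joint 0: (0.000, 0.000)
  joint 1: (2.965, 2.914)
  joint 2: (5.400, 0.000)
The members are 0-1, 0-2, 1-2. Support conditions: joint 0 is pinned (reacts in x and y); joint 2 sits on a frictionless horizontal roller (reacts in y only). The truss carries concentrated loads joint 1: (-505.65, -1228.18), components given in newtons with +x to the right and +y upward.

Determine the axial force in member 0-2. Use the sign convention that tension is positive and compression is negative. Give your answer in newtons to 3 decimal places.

335.500

N=3 nodes, M=3 members, R=3 reactions → 2N=6, M+R=6
member 0 (0-1): L=4.1572, (cx,cy)=(0.7132,0.7009)
member 1 (0-2): L=5.4000, (cx,cy)=(1.0000,0.0000)
member 2 (1-2): L=3.7974, (cx,cy)=(0.6412,-0.7674)
solve A·x = −loads:
  F[0-1] = -1179.3798 N (compression)
  F[0-2] = +335.5003 N (tension)
  F[1-2] = -523.2219 N (compression)
  Rx@0 = +505.6500 N
  Ry@0 = +826.6819 N
  Ry@2 = +401.4981 N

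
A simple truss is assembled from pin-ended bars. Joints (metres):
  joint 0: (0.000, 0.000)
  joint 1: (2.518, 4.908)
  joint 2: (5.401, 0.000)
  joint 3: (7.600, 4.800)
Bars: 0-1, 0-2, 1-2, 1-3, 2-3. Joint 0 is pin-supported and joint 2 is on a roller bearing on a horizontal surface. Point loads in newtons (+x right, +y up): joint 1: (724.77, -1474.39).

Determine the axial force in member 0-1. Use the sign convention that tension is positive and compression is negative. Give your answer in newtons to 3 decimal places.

N=4 nodes, M=5 members, R=3 reactions → 2N=8, M+R=8
member 0 (0-1): L=5.5162, (cx,cy)=(0.4565,0.8897)
member 1 (0-2): L=5.4010, (cx,cy)=(1.0000,0.0000)
member 2 (1-2): L=5.6921, (cx,cy)=(0.5065,-0.8622)
member 3 (1-3): L=5.0831, (cx,cy)=(0.9998,-0.0212)
member 4 (2-3): L=5.2797, (cx,cy)=(0.4165,0.9091)
solve A·x = −loads:
  F[0-1] = -144.3135 N (compression)
  F[0-2] = +790.6450 N (tension)
  F[1-2] = -1561.0270 N (compression)
  F[1-3] = -0.0000 N (compression)
  F[2-3] = +0.0000 N (tension)
  Rx@0 = -724.7700 N
  Ry@0 = +128.4013 N
  Ry@2 = +1345.9887 N

-144.314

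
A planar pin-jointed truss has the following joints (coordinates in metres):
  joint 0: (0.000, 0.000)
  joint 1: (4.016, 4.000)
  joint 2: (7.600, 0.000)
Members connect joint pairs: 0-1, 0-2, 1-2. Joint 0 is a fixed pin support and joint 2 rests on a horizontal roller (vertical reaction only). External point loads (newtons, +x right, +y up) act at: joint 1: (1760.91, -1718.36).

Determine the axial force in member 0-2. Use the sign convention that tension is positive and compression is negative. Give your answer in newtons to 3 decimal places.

N=3 nodes, M=3 members, R=3 reactions → 2N=6, M+R=6
member 0 (0-1): L=5.6682, (cx,cy)=(0.7085,0.7057)
member 1 (0-2): L=7.6000, (cx,cy)=(1.0000,0.0000)
member 2 (1-2): L=5.3708, (cx,cy)=(0.6673,-0.7448)
solve A·x = −loads:
  F[0-1] = +165.0182 N (tension)
  F[0-2] = +1643.9919 N (tension)
  F[1-2] = -2463.5839 N (compression)
  Rx@0 = -1760.9100 N
  Ry@0 = -116.4523 N
  Ry@2 = +1834.8123 N

1643.992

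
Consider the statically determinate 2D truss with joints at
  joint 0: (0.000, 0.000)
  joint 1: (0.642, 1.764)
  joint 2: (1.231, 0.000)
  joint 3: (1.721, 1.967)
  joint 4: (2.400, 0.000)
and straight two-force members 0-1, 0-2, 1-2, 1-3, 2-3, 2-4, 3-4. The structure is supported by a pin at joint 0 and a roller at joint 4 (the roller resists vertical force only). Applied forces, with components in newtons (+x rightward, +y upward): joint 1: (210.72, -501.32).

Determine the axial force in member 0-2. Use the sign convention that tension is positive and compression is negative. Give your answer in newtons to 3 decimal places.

N=5 nodes, M=7 members, R=3 reactions → 2N=10, M+R=10
member 0 (0-1): L=1.8772, (cx,cy)=(0.3420,0.9397)
member 1 (0-2): L=1.2310, (cx,cy)=(1.0000,0.0000)
member 2 (1-2): L=1.8597, (cx,cy)=(0.3167,-0.9485)
member 3 (1-3): L=1.0979, (cx,cy)=(0.9828,0.1849)
member 4 (2-3): L=2.0271, (cx,cy)=(0.2417,0.9703)
member 5 (2-4): L=1.1690, (cx,cy)=(1.0000,0.0000)
member 6 (3-4): L=2.0809, (cx,cy)=(0.3263,-0.9453)
solve A·x = −loads:
  F[0-1] = -225.9633 N (compression)
  F[0-2] = +287.9994 N (tension)
  F[1-2] = -340.4060 N (compression)
  F[1-3] = -183.3500 N (compression)
  F[2-3] = +332.7501 N (tension)
  F[2-4] = +99.7555 N (tension)
  F[3-4] = -305.7154 N (compression)
  Rx@0 = -210.7200 N
  Ry@0 = +212.3377 N
  Ry@4 = +288.9823 N

287.999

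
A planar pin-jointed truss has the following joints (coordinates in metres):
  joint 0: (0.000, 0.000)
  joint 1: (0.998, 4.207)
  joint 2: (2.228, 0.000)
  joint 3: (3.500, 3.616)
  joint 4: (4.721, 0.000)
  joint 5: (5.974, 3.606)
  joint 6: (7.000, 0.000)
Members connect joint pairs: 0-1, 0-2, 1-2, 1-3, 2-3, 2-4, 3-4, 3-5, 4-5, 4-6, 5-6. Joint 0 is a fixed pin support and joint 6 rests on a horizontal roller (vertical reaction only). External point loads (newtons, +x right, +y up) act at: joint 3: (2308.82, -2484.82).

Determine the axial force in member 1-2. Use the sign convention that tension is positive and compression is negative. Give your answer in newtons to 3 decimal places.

58.785

N=7 nodes, M=11 members, R=3 reactions → 2N=14, M+R=14
member 0 (0-1): L=4.3238, (cx,cy)=(0.2308,0.9730)
member 1 (0-2): L=2.2280, (cx,cy)=(1.0000,0.0000)
member 2 (1-2): L=4.3831, (cx,cy)=(0.2806,-0.9598)
member 3 (1-3): L=2.5709, (cx,cy)=(0.9732,-0.2299)
member 4 (2-3): L=3.8332, (cx,cy)=(0.3318,0.9433)
member 5 (2-4): L=2.4930, (cx,cy)=(1.0000,0.0000)
member 6 (3-4): L=3.8166, (cx,cy)=(0.3199,-0.9474)
member 7 (3-5): L=2.4740, (cx,cy)=(1.0000,-0.0040)
member 8 (4-5): L=3.8175, (cx,cy)=(0.3282,0.9446)
member 9 (4-6): L=2.2790, (cx,cy)=(1.0000,0.0000)
member 10 (5-6): L=3.7491, (cx,cy)=(0.2737,-0.9618)
solve A·x = −loads:
  F[0-1] = -51.1199 N (compression)
  F[0-2] = +2320.6194 N (tension)
  F[1-2] = +58.7855 N (tension)
  F[1-3] = -29.0746 N (compression)
  F[2-3] = -59.8125 N (compression)
  F[2-4] = +2356.9639 N (tension)
  F[3-4] = -2563.5995 N (compression)
  F[3-5] = -1536.8303 N (compression)
  F[4-5] = +2571.3218 N (tension)
  F[4-6] = +692.8432 N (tension)
  F[5-6] = -2531.7284 N (compression)
  Rx@0 = -2308.8200 N
  Ry@0 = +49.7396 N
  Ry@6 = +2435.0804 N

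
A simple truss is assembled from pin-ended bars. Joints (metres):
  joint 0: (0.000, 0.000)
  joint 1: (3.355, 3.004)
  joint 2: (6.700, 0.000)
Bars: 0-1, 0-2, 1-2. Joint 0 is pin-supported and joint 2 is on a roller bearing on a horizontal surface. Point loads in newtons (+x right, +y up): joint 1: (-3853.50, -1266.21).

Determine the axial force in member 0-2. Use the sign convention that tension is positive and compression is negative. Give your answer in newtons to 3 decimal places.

N=3 nodes, M=3 members, R=3 reactions → 2N=6, M+R=6
member 0 (0-1): L=4.5033, (cx,cy)=(0.7450,0.6671)
member 1 (0-2): L=6.7000, (cx,cy)=(1.0000,0.0000)
member 2 (1-2): L=4.4959, (cx,cy)=(0.7440,-0.6682)
solve A·x = −loads:
  F[0-1] = -3537.7703 N (compression)
  F[0-2] = -1217.8499 N (compression)
  F[1-2] = +1636.8674 N (tension)
  Rx@0 = +3853.5000 N
  Ry@0 = +2359.9084 N
  Ry@2 = -1093.6984 N

-1217.850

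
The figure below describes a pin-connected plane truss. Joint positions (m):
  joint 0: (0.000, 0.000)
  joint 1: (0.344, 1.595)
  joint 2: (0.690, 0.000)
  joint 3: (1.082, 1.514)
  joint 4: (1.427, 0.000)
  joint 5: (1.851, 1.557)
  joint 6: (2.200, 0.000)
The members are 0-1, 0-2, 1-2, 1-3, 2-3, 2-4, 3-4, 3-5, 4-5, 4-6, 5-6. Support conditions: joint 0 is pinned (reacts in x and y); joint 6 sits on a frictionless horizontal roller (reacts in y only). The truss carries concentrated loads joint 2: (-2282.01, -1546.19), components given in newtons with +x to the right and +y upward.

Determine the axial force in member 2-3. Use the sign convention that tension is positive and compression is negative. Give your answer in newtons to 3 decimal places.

N=7 nodes, M=11 members, R=3 reactions → 2N=14, M+R=14
member 0 (0-1): L=1.6317, (cx,cy)=(0.2108,0.9775)
member 1 (0-2): L=0.6900, (cx,cy)=(1.0000,0.0000)
member 2 (1-2): L=1.6321, (cx,cy)=(0.2120,-0.9773)
member 3 (1-3): L=0.7424, (cx,cy)=(0.9940,-0.1091)
member 4 (2-3): L=1.5639, (cx,cy)=(0.2507,0.9681)
member 5 (2-4): L=0.7370, (cx,cy)=(1.0000,0.0000)
member 6 (3-4): L=1.5528, (cx,cy)=(0.2222,-0.9750)
member 7 (3-5): L=0.7702, (cx,cy)=(0.9984,0.0558)
member 8 (4-5): L=1.6137, (cx,cy)=(0.2628,0.9649)
member 9 (4-6): L=0.7730, (cx,cy)=(1.0000,0.0000)
member 10 (5-6): L=1.5956, (cx,cy)=(0.2187,-0.9758)
solve A·x = −loads:
  F[0-1] = -1085.6502 N (compression)
  F[0-2] = -2053.1263 N (compression)
  F[1-2] = +1138.7499 N (tension)
  F[1-3] = -473.1197 N (compression)
  F[2-3] = +447.6126 N (tension)
  F[2-4] = +358.1007 N (tension)
  F[3-4] = -511.3936 N (compression)
  F[3-5] = -244.8623 N (compression)
  F[4-5] = +516.7692 N (tension)
  F[4-6] = +108.6991 N (tension)
  F[5-6] = -496.9745 N (compression)
  Rx@0 = +2282.0100 N
  Ry@0 = +1061.2486 N
  Ry@6 = +484.9414 N

447.613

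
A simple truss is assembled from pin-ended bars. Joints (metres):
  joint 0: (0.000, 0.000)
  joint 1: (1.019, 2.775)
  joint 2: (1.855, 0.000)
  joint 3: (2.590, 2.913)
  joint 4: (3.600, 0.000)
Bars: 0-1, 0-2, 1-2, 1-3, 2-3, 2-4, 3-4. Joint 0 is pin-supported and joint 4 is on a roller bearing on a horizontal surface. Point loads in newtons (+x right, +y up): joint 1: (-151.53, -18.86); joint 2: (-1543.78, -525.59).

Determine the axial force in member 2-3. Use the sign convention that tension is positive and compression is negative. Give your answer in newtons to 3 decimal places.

173.198

N=5 nodes, M=7 members, R=3 reactions → 2N=10, M+R=10
member 0 (0-1): L=2.9562, (cx,cy)=(0.3447,0.9387)
member 1 (0-2): L=1.8550, (cx,cy)=(1.0000,0.0000)
member 2 (1-2): L=2.8982, (cx,cy)=(0.2885,-0.9575)
member 3 (1-3): L=1.5770, (cx,cy)=(0.9962,0.0875)
member 4 (2-3): L=3.0043, (cx,cy)=(0.2446,0.9696)
member 5 (2-4): L=1.7450, (cx,cy)=(1.0000,0.0000)
member 6 (3-4): L=3.0831, (cx,cy)=(0.3276,-0.9448)
solve A·x = −loads:
  F[0-1] = -410.2334 N (compression)
  F[0-2] = -1553.9018 N (compression)
  F[1-2] = +373.5331 N (tension)
  F[1-3] = -98.0019 N (compression)
  F[2-3] = +173.1978 N (tension)
  F[2-4] = +55.2532 N (tension)
  F[3-4] = -168.6659 N (compression)
  Rx@0 = +1695.3100 N
  Ry@0 = +385.0911 N
  Ry@4 = +159.3589 N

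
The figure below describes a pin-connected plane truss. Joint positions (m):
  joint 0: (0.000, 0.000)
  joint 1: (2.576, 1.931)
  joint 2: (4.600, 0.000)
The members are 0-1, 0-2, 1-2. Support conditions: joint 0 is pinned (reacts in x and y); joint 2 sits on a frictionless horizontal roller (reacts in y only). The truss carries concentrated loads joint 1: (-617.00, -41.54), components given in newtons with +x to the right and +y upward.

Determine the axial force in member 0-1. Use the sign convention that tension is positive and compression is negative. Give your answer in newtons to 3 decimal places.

-462.292

N=3 nodes, M=3 members, R=3 reactions → 2N=6, M+R=6
member 0 (0-1): L=3.2194, (cx,cy)=(0.8001,0.5998)
member 1 (0-2): L=4.6000, (cx,cy)=(1.0000,0.0000)
member 2 (1-2): L=2.7974, (cx,cy)=(0.7235,-0.6903)
solve A·x = −loads:
  F[0-1] = -462.2923 N (compression)
  F[0-2] = -247.0972 N (compression)
  F[1-2] = +341.5143 N (tension)
  Rx@0 = +617.0000 N
  Ry@0 = +277.2835 N
  Ry@2 = -235.7435 N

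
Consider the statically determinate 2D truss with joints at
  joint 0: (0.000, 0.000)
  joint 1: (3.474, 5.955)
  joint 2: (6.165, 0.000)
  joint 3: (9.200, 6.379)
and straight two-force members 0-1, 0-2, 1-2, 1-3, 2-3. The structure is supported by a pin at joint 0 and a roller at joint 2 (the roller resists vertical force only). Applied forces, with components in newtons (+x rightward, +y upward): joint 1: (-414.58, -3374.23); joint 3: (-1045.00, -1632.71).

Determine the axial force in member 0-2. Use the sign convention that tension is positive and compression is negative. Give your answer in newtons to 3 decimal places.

-204.859

N=4 nodes, M=5 members, R=3 reactions → 2N=8, M+R=8
member 0 (0-1): L=6.8943, (cx,cy)=(0.5039,0.8638)
member 1 (0-2): L=6.1650, (cx,cy)=(1.0000,0.0000)
member 2 (1-2): L=6.5348, (cx,cy)=(0.4118,-0.9113)
member 3 (1-3): L=5.7417, (cx,cy)=(0.9973,0.0738)
member 4 (2-3): L=7.0642, (cx,cy)=(0.4296,0.9030)
solve A·x = −loads:
  F[0-1] = -2490.0298 N (compression)
  F[0-2] = -204.8587 N (compression)
  F[1-2] = -1365.1386 N (compression)
  F[1-3] = -278.7440 N (compression)
  F[2-3] = -1785.2913 N (compression)
  Rx@0 = +1459.5800 N
  Ry@0 = +2150.7959 N
  Ry@2 = +2856.1441 N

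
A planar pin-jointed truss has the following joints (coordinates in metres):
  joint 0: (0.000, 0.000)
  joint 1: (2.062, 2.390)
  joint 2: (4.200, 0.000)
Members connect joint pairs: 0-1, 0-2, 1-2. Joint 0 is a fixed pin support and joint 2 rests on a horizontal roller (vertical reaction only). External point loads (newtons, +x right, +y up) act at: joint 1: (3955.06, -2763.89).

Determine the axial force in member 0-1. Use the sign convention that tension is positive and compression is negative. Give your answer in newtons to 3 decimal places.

N=3 nodes, M=3 members, R=3 reactions → 2N=6, M+R=6
member 0 (0-1): L=3.1566, (cx,cy)=(0.6532,0.7572)
member 1 (0-2): L=4.2000, (cx,cy)=(1.0000,0.0000)
member 2 (1-2): L=3.2067, (cx,cy)=(0.6667,-0.7453)
solve A·x = −loads:
  F[0-1] = +1114.2643 N (tension)
  F[0-2] = +3227.1776 N (tension)
  F[1-2] = -4840.3651 N (compression)
  Rx@0 = -3955.0600 N
  Ry@0 = -843.6659 N
  Ry@2 = +3607.5559 N

1114.264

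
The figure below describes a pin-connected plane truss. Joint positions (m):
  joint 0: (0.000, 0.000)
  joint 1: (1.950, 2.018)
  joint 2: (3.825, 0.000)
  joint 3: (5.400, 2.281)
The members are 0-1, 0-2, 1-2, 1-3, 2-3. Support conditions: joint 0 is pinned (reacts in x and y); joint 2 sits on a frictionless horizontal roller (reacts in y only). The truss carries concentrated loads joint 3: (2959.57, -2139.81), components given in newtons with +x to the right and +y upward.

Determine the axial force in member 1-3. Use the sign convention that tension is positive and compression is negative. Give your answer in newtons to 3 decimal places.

4697.201

N=4 nodes, M=5 members, R=3 reactions → 2N=8, M+R=8
member 0 (0-1): L=2.8062, (cx,cy)=(0.6949,0.7191)
member 1 (0-2): L=3.8250, (cx,cy)=(1.0000,0.0000)
member 2 (1-2): L=2.7546, (cx,cy)=(0.6807,-0.7326)
member 3 (1-3): L=3.4600, (cx,cy)=(0.9971,0.0760)
member 4 (2-3): L=2.7719, (cx,cy)=(0.5682,0.8229)
solve A·x = −loads:
  F[0-1] = +3679.5134 N (tension)
  F[0-2] = +402.7240 N (tension)
  F[1-2] = -3124.5007 N (compression)
  F[1-3] = +4697.2011 N (tension)
  F[2-3] = -3034.2352 N (compression)
  Rx@0 = -2959.5700 N
  Ry@0 = -2646.0078 N
  Ry@2 = +4785.8178 N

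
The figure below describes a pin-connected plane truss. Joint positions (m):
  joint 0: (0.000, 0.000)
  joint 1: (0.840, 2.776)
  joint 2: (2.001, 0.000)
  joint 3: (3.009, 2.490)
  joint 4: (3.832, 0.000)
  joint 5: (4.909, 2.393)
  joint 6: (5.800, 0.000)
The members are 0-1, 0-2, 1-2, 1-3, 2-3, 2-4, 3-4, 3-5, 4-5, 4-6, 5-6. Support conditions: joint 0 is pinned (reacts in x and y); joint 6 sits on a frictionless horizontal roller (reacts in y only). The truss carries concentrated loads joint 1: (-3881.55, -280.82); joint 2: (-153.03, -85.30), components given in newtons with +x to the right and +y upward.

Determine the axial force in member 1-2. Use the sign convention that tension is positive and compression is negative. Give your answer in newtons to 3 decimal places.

N=7 nodes, M=11 members, R=3 reactions → 2N=14, M+R=14
member 0 (0-1): L=2.9003, (cx,cy)=(0.2896,0.9571)
member 1 (0-2): L=2.0010, (cx,cy)=(1.0000,0.0000)
member 2 (1-2): L=3.0090, (cx,cy)=(0.3858,-0.9226)
member 3 (1-3): L=2.1878, (cx,cy)=(0.9914,-0.1307)
member 4 (2-3): L=2.6863, (cx,cy)=(0.3752,0.9269)
member 5 (2-4): L=1.8310, (cx,cy)=(1.0000,0.0000)
member 6 (3-4): L=2.6225, (cx,cy)=(0.3138,-0.9495)
member 7 (3-5): L=1.9025, (cx,cy)=(0.9987,-0.0510)
member 8 (4-5): L=2.6242, (cx,cy)=(0.4104,0.9119)
member 9 (4-6): L=1.9680, (cx,cy)=(1.0000,0.0000)
member 10 (5-6): L=2.5535, (cx,cy)=(0.3489,-0.9371)
solve A·x = −loads:
  F[0-1] = -2250.2564 N (compression)
  F[0-2] = -3382.8504 N (compression)
  F[1-2] = +1660.1270 N (tension)
  F[1-3] = +2611.6857 N (tension)
  F[2-3] = -1560.2876 N (compression)
  F[2-4] = -2003.7936 N (compression)
  F[3-4] = +1805.5334 N (tension)
  F[3-5] = +1439.0447 N (tension)
  F[4-5] = -1879.9424 N (compression)
  F[4-6] = -665.6217 N (compression)
  F[5-6] = +1907.5880 N (tension)
  Rx@0 = +4034.5800 N
  Ry@0 = +2153.8112 N
  Ry@6 = -1787.6912 N

1660.127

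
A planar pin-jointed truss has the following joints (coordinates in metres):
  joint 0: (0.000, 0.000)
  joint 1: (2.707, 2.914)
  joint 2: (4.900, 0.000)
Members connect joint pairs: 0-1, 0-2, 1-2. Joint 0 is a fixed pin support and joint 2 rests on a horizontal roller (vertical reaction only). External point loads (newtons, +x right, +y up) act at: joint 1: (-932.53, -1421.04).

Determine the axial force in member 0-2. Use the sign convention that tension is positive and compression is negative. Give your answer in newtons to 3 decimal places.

N=3 nodes, M=3 members, R=3 reactions → 2N=6, M+R=6
member 0 (0-1): L=3.9773, (cx,cy)=(0.6806,0.7327)
member 1 (0-2): L=4.9000, (cx,cy)=(1.0000,0.0000)
member 2 (1-2): L=3.6470, (cx,cy)=(0.6013,-0.7990)
solve A·x = −loads:
  F[0-1] = -1625.0017 N (compression)
  F[0-2] = +173.4549 N (tension)
  F[1-2] = -288.4591 N (compression)
  Rx@0 = +932.5300 N
  Ry@0 = +1190.5578 N
  Ry@2 = +230.4822 N

173.455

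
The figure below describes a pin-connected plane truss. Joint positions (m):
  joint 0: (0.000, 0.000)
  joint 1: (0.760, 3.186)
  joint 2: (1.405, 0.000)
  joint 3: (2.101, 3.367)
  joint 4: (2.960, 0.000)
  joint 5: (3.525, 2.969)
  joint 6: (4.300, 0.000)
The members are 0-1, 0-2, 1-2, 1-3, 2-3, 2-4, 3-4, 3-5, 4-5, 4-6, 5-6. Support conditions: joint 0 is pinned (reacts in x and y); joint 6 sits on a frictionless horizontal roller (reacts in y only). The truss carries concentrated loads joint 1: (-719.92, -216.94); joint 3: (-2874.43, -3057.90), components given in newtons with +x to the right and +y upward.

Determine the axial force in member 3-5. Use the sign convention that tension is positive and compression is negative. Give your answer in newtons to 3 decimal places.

556.961

N=7 nodes, M=11 members, R=3 reactions → 2N=14, M+R=14
member 0 (0-1): L=3.2754, (cx,cy)=(0.2320,0.9727)
member 1 (0-2): L=1.4050, (cx,cy)=(1.0000,0.0000)
member 2 (1-2): L=3.2506, (cx,cy)=(0.1984,-0.9801)
member 3 (1-3): L=1.3532, (cx,cy)=(0.9910,0.1338)
member 4 (2-3): L=3.4382, (cx,cy)=(0.2024,0.9793)
member 5 (2-4): L=1.5550, (cx,cy)=(1.0000,0.0000)
member 6 (3-4): L=3.4748, (cx,cy)=(0.2472,-0.9690)
member 7 (3-5): L=1.4786, (cx,cy)=(0.9631,-0.2692)
member 8 (4-5): L=3.0223, (cx,cy)=(0.1869,0.9824)
member 9 (4-6): L=1.3400, (cx,cy)=(1.0000,0.0000)
member 10 (5-6): L=3.0685, (cx,cy)=(0.2526,-0.9676)
solve A·x = −loads:
  F[0-1] = -4653.5545 N (compression)
  F[0-2] = -2514.5706 N (compression)
  F[1-2] = +4231.8443 N (tension)
  F[1-3] = -1210.4314 N (compression)
  F[2-3] = -4235.3891 N (compression)
  F[2-4] = -817.4957 N (compression)
  F[3-4] = +1137.0783 N (tension)
  F[3-5] = +556.9615 N (tension)
  F[4-5] = -1121.5597 N (compression)
  F[4-6] = -326.7344 N (compression)
  F[5-6] = +1293.6502 N (tension)
  Rx@0 = +3594.3500 N
  Ry@0 = +4526.5490 N
  Ry@6 = -1251.7090 N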